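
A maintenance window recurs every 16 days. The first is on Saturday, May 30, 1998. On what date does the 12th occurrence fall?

Nov 22, 1998

The 12th occurrence is 11 intervals after the first: 11 × 16 = 176 days after May 30, 1998.
May has 31 days — 1 day to the end of May leaves 175.
Jun has 30 days (145 left).
Jul has 31 days (114 left).
Aug has 31 days (83 left).
Sep has 30 days (53 left).
Oct has 31 days (22 left).
22 days into Nov → Nov 22, 1998.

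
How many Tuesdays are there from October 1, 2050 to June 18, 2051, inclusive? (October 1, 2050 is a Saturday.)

October 1, 2050 is a Saturday; the first Tuesday on or after it is October 4, 2050 (3 days later).
From October 4, 2050 to June 18, 2051: 27 + 30 + 31 + 31 + 28 + 31 + 30 + 31 + 18 = 257 days (rest of October, November, December, January, February, March, April, May, June).
257 ÷ 7 = 36 full weeks with remainder 5, so 36 more Tuesdays after the first → 37.

37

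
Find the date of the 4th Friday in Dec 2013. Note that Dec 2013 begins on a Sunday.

Dec 2013 begins on a Sunday, so the first Friday is Dec 6 (5 days later).
The 4th Friday is 3 weeks later: 6 + 21 = 27.

Dec 27, 2013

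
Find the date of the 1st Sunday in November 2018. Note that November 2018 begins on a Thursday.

November 2018 begins on a Thursday, so the first Sunday is November 4 (3 days later).

2018-11-04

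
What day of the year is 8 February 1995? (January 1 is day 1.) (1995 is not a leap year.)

Days in months before February: 31 = 31.
Plus 8 days into February → day 39.

39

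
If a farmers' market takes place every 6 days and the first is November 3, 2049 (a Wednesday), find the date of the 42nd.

The 42nd occurrence is 41 intervals after the first: 41 × 6 = 246 days after November 3, 2049.
November has 30 days — 27 days to the end of November leaves 219.
December has 31 days (188 left).
January has 31 days (157 left).
February has 28 days (129 left).
March has 31 days (98 left).
April has 30 days (68 left).
May has 31 days (37 left).
June has 30 days (7 left).
7 days into July → July 7, 2050.

July 7, 2050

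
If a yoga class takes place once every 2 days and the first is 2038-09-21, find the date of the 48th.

2038-12-24

The 48th occurrence is 47 intervals after the first: 47 × 2 = 94 days after 2038-09-21.
September has 30 days — 9 days to the end of September leaves 85.
October has 31 days (54 left).
November has 30 days (24 left).
24 days into December → 2038-12-24.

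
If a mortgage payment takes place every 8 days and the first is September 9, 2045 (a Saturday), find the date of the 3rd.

September 25, 2045

The 3rd occurrence is 2 intervals after the first: 2 × 8 = 16 days after September 9, 2045.
16 days later is September 25, 2045.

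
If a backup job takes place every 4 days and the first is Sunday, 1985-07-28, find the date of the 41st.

1986-01-04

The 41st occurrence is 40 intervals after the first: 40 × 4 = 160 days after 1985-07-28.
July has 31 days — 3 days to the end of July leaves 157.
August has 31 days (126 left).
September has 30 days (96 left).
October has 31 days (65 left).
November has 30 days (35 left).
December has 31 days (4 left).
4 days into January → 1986-01-04.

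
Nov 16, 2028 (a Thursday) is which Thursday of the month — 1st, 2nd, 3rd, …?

Day 16 falls in week ⌈16/7⌉ of the month.
Days 1–7 hold the 1st Thursday, 8–14 the 2nd, 15–21 the 3rd, 22–28 the 4th, 29–31 the 5th.
16 is in the range for the 3rd.

3rd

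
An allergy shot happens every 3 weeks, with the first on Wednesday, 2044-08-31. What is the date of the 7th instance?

2045-01-04

The 7th occurrence is 6 intervals after the first: 6 × 21 = 126 days after 2044-08-31.
August has 31 days — 0 days to the end of August leaves 126.
September has 30 days (96 left).
October has 31 days (65 left).
November has 30 days (35 left).
December has 31 days (4 left).
4 days into January → 2045-01-04.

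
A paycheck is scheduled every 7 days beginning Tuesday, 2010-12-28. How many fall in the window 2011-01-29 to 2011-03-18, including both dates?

Occurrences land 7·i days after 2010-12-28 for i = 0, 1, 2, …
2011-01-29 is 32 days after the start; 32 ÷ 7 = 4 remainder 4; since the remainder is 4, round up to i = 5. First occurrence in the window: #6 on 2011-02-01 (5×7 = 35 days in).
2011-03-18 is 80 days after the start; 80 ÷ 7 = 11 remainder 3. Last occurrence in the window: #12 on 2011-03-15.
Occurrences #6 through #12: 7 in total.

7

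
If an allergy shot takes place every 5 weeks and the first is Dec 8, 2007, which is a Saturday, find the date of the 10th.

Oct 18, 2008

The 10th occurrence is 9 intervals after the first: 9 × 35 = 315 days after Dec 8, 2007.
Dec has 31 days — 23 days to the end of Dec leaves 292.
Jan has 31 days (261 left).
Feb has 29 days (232 left).
Mar has 31 days (201 left).
Apr has 30 days (171 left).
May has 31 days (140 left).
Jun has 30 days (110 left).
Jul has 31 days (79 left).
Aug has 31 days (48 left).
Sep has 30 days (18 left).
18 days into Oct → Oct 18, 2008.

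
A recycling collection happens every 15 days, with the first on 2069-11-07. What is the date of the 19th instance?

The 19th occurrence is 18 intervals after the first: 18 × 15 = 270 days after 2069-11-07.
November has 30 days — 23 days to the end of November leaves 247.
December has 31 days (216 left).
January has 31 days (185 left).
February has 28 days (157 left).
March has 31 days (126 left).
April has 30 days (96 left).
May has 31 days (65 left).
June has 30 days (35 left).
July has 31 days (4 left).
4 days into August → 2070-08-04.

2070-08-04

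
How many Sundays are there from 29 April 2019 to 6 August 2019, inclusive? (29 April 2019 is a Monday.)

14

29 April 2019 is a Monday; the first Sunday on or after it is 5 May 2019 (6 days later).
From 5 May 2019 to 6 August 2019: 26 + 30 + 31 + 6 = 93 days (rest of May, June, July, August).
93 ÷ 7 = 13 full weeks with remainder 2, so 13 more Sundays after the first → 14.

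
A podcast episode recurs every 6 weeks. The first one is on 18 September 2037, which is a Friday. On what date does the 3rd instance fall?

The 3rd occurrence is 2 intervals after the first: 2 × 42 = 84 days after 18 September 2037.
September has 30 days — 12 days to the end of September leaves 72.
October has 31 days (41 left).
November has 30 days (11 left).
11 days into December → 11 December 2037.

11 December 2037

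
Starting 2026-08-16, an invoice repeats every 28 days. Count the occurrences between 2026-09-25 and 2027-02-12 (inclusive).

5

Occurrences land 28·i days after 2026-08-16 for i = 0, 1, 2, …
2026-09-25 is 40 days after the start; 40 ÷ 28 = 1 remainder 12; since the remainder is 12, round up to i = 2. First occurrence in the window: #3 on 2026-10-11 (2×28 = 56 days in).
2027-02-12 is 180 days after the start; 180 ÷ 28 = 6 remainder 12. Last occurrence in the window: #7 on 2027-01-31.
Occurrences #3 through #7: 5 in total.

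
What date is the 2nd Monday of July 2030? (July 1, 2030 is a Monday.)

July 2030 begins on a Monday, so the first Monday is July 1.
The 2nd Monday is 1 weeks later: 1 + 7 = 8.

8 July 2030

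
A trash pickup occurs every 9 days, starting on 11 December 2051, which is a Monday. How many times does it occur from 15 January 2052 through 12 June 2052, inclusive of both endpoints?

Occurrences land 9·i days after 11 December 2051 for i = 0, 1, 2, …
15 January 2052 is 35 days after the start; 35 ÷ 9 = 3 remainder 8; since the remainder is 8, round up to i = 4. First occurrence in the window: #5 on 16 January 2052 (4×9 = 36 days in).
12 June 2052 is 184 days after the start; 184 ÷ 9 = 20 remainder 4. Last occurrence in the window: #21 on 8 June 2052.
Occurrences #5 through #21: 17 in total.

17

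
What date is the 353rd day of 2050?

January has 31 days (353 − 31 = 322 remain).
February has 28 days (322 − 28 = 294 remain).
March has 31 days (294 − 31 = 263 remain).
April has 30 days (263 − 30 = 233 remain).
May has 31 days (233 − 31 = 202 remain).
June has 30 days (202 − 30 = 172 remain).
July has 31 days (172 − 31 = 141 remain).
August has 31 days (141 − 31 = 110 remain).
September has 30 days (110 − 30 = 80 remain).
October has 31 days (80 − 31 = 49 remain).
November has 30 days (49 − 30 = 19 remain).
19 into December → December 19.

19 December 2050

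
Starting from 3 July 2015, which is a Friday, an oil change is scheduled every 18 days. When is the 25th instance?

The 25th occurrence is 24 intervals after the first: 24 × 18 = 432 days after 3 July 2015.
July has 31 days — 28 days to the end of July leaves 404.
From end of July to end of 2015 is 153 days (251 left).
January has 31 days (220 left).
February has 29 days (191 left).
March has 31 days (160 left).
April has 30 days (130 left).
May has 31 days (99 left).
June has 30 days (69 left).
July has 31 days (38 left).
August has 31 days (7 left).
7 days into September → 7 September 2016.

7 September 2016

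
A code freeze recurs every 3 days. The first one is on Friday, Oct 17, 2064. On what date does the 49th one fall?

Mar 10, 2065

The 49th occurrence is 48 intervals after the first: 48 × 3 = 144 days after Oct 17, 2064.
Oct has 31 days — 14 days to the end of Oct leaves 130.
Nov has 30 days (100 left).
Dec has 31 days (69 left).
Jan has 31 days (38 left).
Feb has 28 days (10 left).
10 days into Mar → Mar 10, 2065.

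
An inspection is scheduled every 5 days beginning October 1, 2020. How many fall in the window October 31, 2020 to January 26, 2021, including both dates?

18

Occurrences land 5·i days after October 1, 2020 for i = 0, 1, 2, …
October 31, 2020 is 30 days after the start; 30 ÷ 5 = 6 remainder 0. First occurrence in the window: #7 on October 31, 2020 (6×5 = 30 days in).
January 26, 2021 is 117 days after the start; 117 ÷ 5 = 23 remainder 2. Last occurrence in the window: #24 on January 24, 2021.
Occurrences #7 through #24: 18 in total.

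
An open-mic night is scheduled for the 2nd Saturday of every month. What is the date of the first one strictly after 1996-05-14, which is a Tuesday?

1996-06-08

May 1996 starts on a Wednesday; its first Saturday is the 4th, so the 2nd Saturday is the 11th — 1996-05-11.
That is not after 1996-05-14, so look at June 1996.
June 1996 starts on a Saturday; its first Saturday is the 1st, so the 2nd Saturday is the 8th — 1996-06-08.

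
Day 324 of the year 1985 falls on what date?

1985-11-20

January has 31 days (324 − 31 = 293 remain).
February has 28 days (293 − 28 = 265 remain).
March has 31 days (265 − 31 = 234 remain).
April has 30 days (234 − 30 = 204 remain).
May has 31 days (204 − 31 = 173 remain).
June has 30 days (173 − 30 = 143 remain).
July has 31 days (143 − 31 = 112 remain).
August has 31 days (112 − 31 = 81 remain).
September has 30 days (81 − 30 = 51 remain).
October has 31 days (51 − 31 = 20 remain).
20 into November → November 20.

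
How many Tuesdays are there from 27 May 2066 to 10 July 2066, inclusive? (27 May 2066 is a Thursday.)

27 May 2066 is a Thursday; the first Tuesday on or after it is 1 June 2066 (5 days later).
From 1 June 2066 to 10 July 2066: 29 + 10 = 39 days (rest of June, July).
39 ÷ 7 = 5 full weeks with remainder 4, so 5 more Tuesdays after the first → 6.

6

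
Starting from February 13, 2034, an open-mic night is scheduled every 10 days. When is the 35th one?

January 19, 2035

The 35th occurrence is 34 intervals after the first: 34 × 10 = 340 days after February 13, 2034.
February has 28 days — 15 days to the end of February leaves 325.
March has 31 days (294 left).
April has 30 days (264 left).
May has 31 days (233 left).
June has 30 days (203 left).
July has 31 days (172 left).
August has 31 days (141 left).
September has 30 days (111 left).
October has 31 days (80 left).
November has 30 days (50 left).
December has 31 days (19 left).
19 days into January → January 19, 2035.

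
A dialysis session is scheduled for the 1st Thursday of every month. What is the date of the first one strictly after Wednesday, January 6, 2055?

January 2055 starts on a Friday, so its 1st Thursday is January 7, 2055 (6 days in).
January 7, 2055 is after January 6, 2055, so that is the next one.

January 7, 2055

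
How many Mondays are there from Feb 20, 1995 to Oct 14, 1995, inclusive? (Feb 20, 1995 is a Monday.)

Feb 20, 1995 is a Monday; the first Monday on or after it is Feb 20, 1995.
From Feb 20, 1995 to Oct 14, 1995: 8 + 31 + 30 + 31 + 30 + 31 + 31 + 30 + 14 = 236 days (rest of Feb, Mar, Apr, May, Jun, Jul, Aug, Sep, Oct).
236 ÷ 7 = 33 full weeks with remainder 5, so 33 more Mondays after the first → 34.

34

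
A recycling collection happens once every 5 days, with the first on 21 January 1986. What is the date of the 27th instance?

31 May 1986

The 27th occurrence is 26 intervals after the first: 26 × 5 = 130 days after 21 January 1986.
January has 31 days — 10 days to the end of January leaves 120.
February has 28 days (92 left).
March has 31 days (61 left).
April has 30 days (31 left).
31 days into May → 31 May 1986.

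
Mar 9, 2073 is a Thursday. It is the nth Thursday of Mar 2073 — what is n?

Day 9 falls in week ⌈9/7⌉ of the month.
Days 1–7 hold the 1st Thursday, 8–14 the 2nd, 15–21 the 3rd, 22–28 the 4th, 29–31 the 5th.
9 is in the range for the 2nd.

2nd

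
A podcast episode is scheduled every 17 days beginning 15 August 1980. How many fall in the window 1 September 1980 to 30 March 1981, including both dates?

Occurrences land 17·i days after 15 August 1980 for i = 0, 1, 2, …
1 September 1980 is 17 days after the start; 17 ÷ 17 = 1 remainder 0. First occurrence in the window: #2 on 1 September 1980 (1×17 = 17 days in).
30 March 1981 is 227 days after the start; 227 ÷ 17 = 13 remainder 6. Last occurrence in the window: #14 on 24 March 1981.
Occurrences #2 through #14: 13 in total.

13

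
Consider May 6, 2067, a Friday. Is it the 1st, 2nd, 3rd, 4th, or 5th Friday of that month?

Day 6 falls in week ⌈6/7⌉ of the month.
Days 1–7 hold the 1st Friday, 8–14 the 2nd, 15–21 the 3rd, 22–28 the 4th, 29–31 the 5th.
6 is in the range for the 1st.

1st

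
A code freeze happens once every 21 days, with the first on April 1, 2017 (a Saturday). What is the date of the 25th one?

August 18, 2018

The 25th occurrence is 24 intervals after the first: 24 × 21 = 504 days after April 1, 2017.
April has 30 days — 29 days to the end of April leaves 475.
From end of April to end of 2017 is 245 days (230 left).
January has 31 days (199 left).
February has 28 days (171 left).
March has 31 days (140 left).
April has 30 days (110 left).
May has 31 days (79 left).
June has 30 days (49 left).
July has 31 days (18 left).
18 days into August → August 18, 2018.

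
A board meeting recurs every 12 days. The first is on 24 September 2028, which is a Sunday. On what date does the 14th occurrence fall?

27 February 2029

The 14th occurrence is 13 intervals after the first: 13 × 12 = 156 days after 24 September 2028.
September has 30 days — 6 days to the end of September leaves 150.
October has 31 days (119 left).
November has 30 days (89 left).
December has 31 days (58 left).
January has 31 days (27 left).
27 days into February → 27 February 2029.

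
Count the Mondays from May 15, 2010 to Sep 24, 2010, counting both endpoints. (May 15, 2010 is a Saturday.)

May 15, 2010 is a Saturday; the first Monday on or after it is May 17, 2010 (2 days later).
From May 17, 2010 to Sep 24, 2010: 14 + 30 + 31 + 31 + 24 = 130 days (rest of May, Jun, Jul, Aug, Sep).
130 ÷ 7 = 18 full weeks with remainder 4, so 18 more Mondays after the first → 19.

19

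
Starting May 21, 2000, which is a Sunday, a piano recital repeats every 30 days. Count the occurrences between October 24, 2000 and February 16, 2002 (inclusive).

Occurrences land 30·i days after May 21, 2000 for i = 0, 1, 2, …
October 24, 2000 is 156 days after the start; 156 ÷ 30 = 5 remainder 6; since the remainder is 6, round up to i = 6. First occurrence in the window: #7 on November 17, 2000 (6×30 = 180 days in).
February 16, 2002 is 636 days after the start; 636 ÷ 30 = 21 remainder 6. Last occurrence in the window: #22 on February 10, 2002.
Occurrences #7 through #22: 16 in total.

16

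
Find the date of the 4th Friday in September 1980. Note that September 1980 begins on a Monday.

September 26, 1980

September 1980 begins on a Monday, so the first Friday is September 5 (4 days later).
The 4th Friday is 3 weeks later: 5 + 21 = 26.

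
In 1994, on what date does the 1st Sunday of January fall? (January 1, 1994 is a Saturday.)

1994-01-02

January 1994 begins on a Saturday, so the first Sunday is January 2 (1 day later).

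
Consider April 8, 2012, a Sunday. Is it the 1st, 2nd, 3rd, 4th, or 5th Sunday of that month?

2nd

Day 8 falls in week ⌈8/7⌉ of the month.
Days 1–7 hold the 1st Sunday, 8–14 the 2nd, 15–21 the 3rd, 22–28 the 4th, 29–31 the 5th.
8 is in the range for the 2nd.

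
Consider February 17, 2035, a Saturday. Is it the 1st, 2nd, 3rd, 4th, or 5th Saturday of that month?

3rd

Day 17 falls in week ⌈17/7⌉ of the month.
Days 1–7 hold the 1st Saturday, 8–14 the 2nd, 15–21 the 3rd, 22–28 the 4th, 29–31 the 5th.
17 is in the range for the 3rd.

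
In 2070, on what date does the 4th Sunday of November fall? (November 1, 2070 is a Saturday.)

2070-11-23

November 2070 begins on a Saturday, so the first Sunday is November 2 (1 day later).
The 4th Sunday is 3 weeks later: 2 + 21 = 23.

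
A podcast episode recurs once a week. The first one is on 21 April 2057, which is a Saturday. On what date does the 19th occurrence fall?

The 19th occurrence is 18 intervals after the first: 18 × 7 = 126 days after 21 April 2057.
April has 30 days — 9 days to the end of April leaves 117.
May has 31 days (86 left).
June has 30 days (56 left).
July has 31 days (25 left).
25 days into August → 25 August 2057.

25 August 2057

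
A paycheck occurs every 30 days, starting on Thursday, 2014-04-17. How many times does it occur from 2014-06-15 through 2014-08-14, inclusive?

Occurrences land 30·i days after 2014-04-17 for i = 0, 1, 2, …
2014-06-15 is 59 days after the start; 59 ÷ 30 = 1 remainder 29; since the remainder is 29, round up to i = 2. First occurrence in the window: #3 on 2014-06-16 (2×30 = 60 days in).
2014-08-14 is 119 days after the start; 119 ÷ 30 = 3 remainder 29. Last occurrence in the window: #4 on 2014-07-16.
Occurrences #3 through #4: 2 in total.

2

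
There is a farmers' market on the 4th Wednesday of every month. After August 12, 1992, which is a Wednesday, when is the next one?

August 26, 1992

August 1992 starts on a Saturday; its first Wednesday is the 5th, so the 4th Wednesday is the 26th — August 26, 1992.
August 26, 1992 is after August 12, 1992, so that is the next one.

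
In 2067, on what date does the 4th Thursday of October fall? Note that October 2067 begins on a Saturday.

27 October 2067

October 2067 begins on a Saturday, so the first Thursday is October 6 (5 days later).
The 4th Thursday is 3 weeks later: 6 + 21 = 27.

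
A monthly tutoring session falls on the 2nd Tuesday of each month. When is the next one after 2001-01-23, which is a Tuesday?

2001-02-13

January 2001 starts on a Monday; its first Tuesday is the 2nd, so the 2nd Tuesday is the 9th — 2001-01-09.
That is not after 2001-01-23, so look at February 2001.
February 2001 starts on a Thursday; its first Tuesday is the 6th, so the 2nd Tuesday is the 13th — 2001-02-13.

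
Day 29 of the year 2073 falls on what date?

Jan 29, 2073

29 into Jan → Jan 29.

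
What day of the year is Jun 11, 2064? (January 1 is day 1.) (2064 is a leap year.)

163

Days in months before Jun: 31 + 29 + 31 + 30 + 31 = 152.
Plus 11 days into Jun → day 163.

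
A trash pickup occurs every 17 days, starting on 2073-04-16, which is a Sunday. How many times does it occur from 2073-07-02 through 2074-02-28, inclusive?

Occurrences land 17·i days after 2073-04-16 for i = 0, 1, 2, …
2073-07-02 is 77 days after the start; 77 ÷ 17 = 4 remainder 9; since the remainder is 9, round up to i = 5. First occurrence in the window: #6 on 2073-07-10 (5×17 = 85 days in).
2074-02-28 is 318 days after the start; 318 ÷ 17 = 18 remainder 12. Last occurrence in the window: #19 on 2074-02-16.
Occurrences #6 through #19: 14 in total.

14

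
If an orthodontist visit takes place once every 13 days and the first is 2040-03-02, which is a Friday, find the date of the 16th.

The 16th occurrence is 15 intervals after the first: 15 × 13 = 195 days after 2040-03-02.
March has 31 days — 29 days to the end of March leaves 166.
April has 30 days (136 left).
May has 31 days (105 left).
June has 30 days (75 left).
July has 31 days (44 left).
August has 31 days (13 left).
13 days into September → 2040-09-13.

2040-09-13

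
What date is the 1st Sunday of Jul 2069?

Jul 7, 2069

The first Sunday of Jul 2069 is Jul 7.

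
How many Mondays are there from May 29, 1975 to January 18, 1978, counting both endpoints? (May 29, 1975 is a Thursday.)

138

May 29, 1975 is a Thursday; the first Monday on or after it is June 2, 1975 (4 days later).
From June 2, 1975 to January 18, 1978: 212 + 366 + 365 + 18 = 961 days (rest of 1975, 1976, 1977, to January 18, 1978 in 1978).
961 ÷ 7 = 137 full weeks with remainder 2, so 137 more Mondays after the first → 138.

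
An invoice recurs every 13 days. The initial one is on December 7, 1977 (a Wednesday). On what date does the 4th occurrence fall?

The 4th occurrence is 3 intervals after the first: 3 × 13 = 39 days after December 7, 1977.
December has 31 days — 24 days to the end of December leaves 15.
15 days into January → January 15, 1978.

January 15, 1978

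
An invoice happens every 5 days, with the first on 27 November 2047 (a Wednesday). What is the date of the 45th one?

The 45th occurrence is 44 intervals after the first: 44 × 5 = 220 days after 27 November 2047.
November has 30 days — 3 days to the end of November leaves 217.
December has 31 days (186 left).
January has 31 days (155 left).
February has 29 days (126 left).
March has 31 days (95 left).
April has 30 days (65 left).
May has 31 days (34 left).
June has 30 days (4 left).
4 days into July → 4 July 2048.

4 July 2048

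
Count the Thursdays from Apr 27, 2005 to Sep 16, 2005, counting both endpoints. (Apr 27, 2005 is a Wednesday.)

21

Apr 27, 2005 is a Wednesday; the first Thursday on or after it is Apr 28, 2005 (1 day later).
From Apr 28, 2005 to Sep 16, 2005: 2 + 31 + 30 + 31 + 31 + 16 = 141 days (rest of Apr, May, Jun, Jul, Aug, Sep).
141 ÷ 7 = 20 full weeks with remainder 1, so 20 more Thursdays after the first → 21.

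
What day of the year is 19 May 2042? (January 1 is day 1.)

Days in months before May: 31 + 28 + 31 + 30 = 120.
Plus 19 days into May → day 139.

139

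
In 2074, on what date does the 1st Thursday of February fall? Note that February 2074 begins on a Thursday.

1 February 2074

February 2074 begins on a Thursday, so the first Thursday is February 1.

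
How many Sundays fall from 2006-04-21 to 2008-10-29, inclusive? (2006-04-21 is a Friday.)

132

2006-04-21 is a Friday; the first Sunday on or after it is 2006-04-23 (2 days later).
From 2006-04-23 to 2008-10-29: 252 + 365 + 303 = 920 days (rest of 2006, 2007, to 2008-10-29 in 2008).
920 ÷ 7 = 131 full weeks with remainder 3, so 131 more Sundays after the first → 132.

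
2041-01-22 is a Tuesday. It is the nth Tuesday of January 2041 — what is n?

Day 22 falls in week ⌈22/7⌉ of the month.
Days 1–7 hold the 1st Tuesday, 8–14 the 2nd, 15–21 the 3rd, 22–28 the 4th, 29–31 the 5th.
22 is in the range for the 4th.

4th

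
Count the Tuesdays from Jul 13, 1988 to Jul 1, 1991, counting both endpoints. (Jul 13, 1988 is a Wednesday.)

Jul 13, 1988 is a Wednesday; the first Tuesday on or after it is Jul 19, 1988 (6 days later).
From Jul 19, 1988 to Jul 1, 1991: 165 + 365 + 365 + 182 = 1077 days (rest of 1988, 1989, 1990, to Jul 1, 1991 in 1991).
1077 ÷ 7 = 153 full weeks with remainder 6, so 153 more Tuesdays after the first → 154.

154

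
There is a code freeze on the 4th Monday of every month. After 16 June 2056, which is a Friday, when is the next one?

June 2056 starts on a Thursday; its first Monday is the 5th, so the 4th Monday is the 26th — 26 June 2056.
26 June 2056 is after 16 June 2056, so that is the next one.

26 June 2056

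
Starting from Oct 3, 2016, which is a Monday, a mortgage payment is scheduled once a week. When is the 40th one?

Jul 3, 2017

The 40th occurrence is 39 intervals after the first: 39 × 7 = 273 days after Oct 3, 2016.
Oct has 31 days — 28 days to the end of Oct leaves 245.
Nov has 30 days (215 left).
Dec has 31 days (184 left).
Jan has 31 days (153 left).
Feb has 28 days (125 left).
Mar has 31 days (94 left).
Apr has 30 days (64 left).
May has 31 days (33 left).
Jun has 30 days (3 left).
3 days into Jul → Jul 3, 2017.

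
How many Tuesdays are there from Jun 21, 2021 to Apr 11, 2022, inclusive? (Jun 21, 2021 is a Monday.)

42

Jun 21, 2021 is a Monday; the first Tuesday on or after it is Jun 22, 2021 (1 day later).
From Jun 22, 2021 to Apr 11, 2022: 8 + 31 + 31 + 30 + 31 + 30 + 31 + 31 + 28 + 31 + 11 = 293 days (rest of Jun, Jul, Aug, Sep, Oct, Nov, Dec, Jan, Feb, Mar, Apr).
293 ÷ 7 = 41 full weeks with remainder 6, so 41 more Tuesdays after the first → 42.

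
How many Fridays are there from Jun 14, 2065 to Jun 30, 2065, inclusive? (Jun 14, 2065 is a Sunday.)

2

Jun 14, 2065 is a Sunday; the first Friday on or after it is Jun 19, 2065 (5 days later).
From Jun 19, 2065 to Jun 30, 2065 is 30 − 19 = 11 days.
11 ÷ 7 = 1 full weeks with remainder 4, so 1 more Fridays after the first → 2.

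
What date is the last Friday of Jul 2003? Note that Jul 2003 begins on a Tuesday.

Jul 25, 2003

Jul 2003 begins on a Tuesday, so the first Friday is Jul 4 (3 days later).
Jul 2003 has 31 days. Adding weeks: 4, 11, 18, 25 — the last one ≤ 31 is the 25th.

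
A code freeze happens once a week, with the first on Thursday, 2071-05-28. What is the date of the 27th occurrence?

The 27th occurrence is 26 intervals after the first: 26 × 7 = 182 days after 2071-05-28.
May has 31 days — 3 days to the end of May leaves 179.
June has 30 days (149 left).
July has 31 days (118 left).
August has 31 days (87 left).
September has 30 days (57 left).
October has 31 days (26 left).
26 days into November → 2071-11-26.

2071-11-26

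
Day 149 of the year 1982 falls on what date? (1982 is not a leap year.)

29 May 1982

January has 31 days (149 − 31 = 118 remain).
February has 28 days (118 − 28 = 90 remain).
March has 31 days (90 − 31 = 59 remain).
April has 30 days (59 − 30 = 29 remain).
29 into May → May 29.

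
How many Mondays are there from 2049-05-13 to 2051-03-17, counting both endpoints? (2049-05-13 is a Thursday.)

2049-05-13 is a Thursday; the first Monday on or after it is 2049-05-17 (4 days later).
From 2049-05-17 to 2051-03-17: 228 + 365 + 76 = 669 days (rest of 2049, 2050, to 2051-03-17 in 2051).
669 ÷ 7 = 95 full weeks with remainder 4, so 95 more Mondays after the first → 96.

96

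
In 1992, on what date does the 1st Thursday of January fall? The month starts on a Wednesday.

January 1992 begins on a Wednesday, so the first Thursday is January 2 (1 day later).

January 2, 1992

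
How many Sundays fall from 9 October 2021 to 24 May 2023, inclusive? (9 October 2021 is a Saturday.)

85

9 October 2021 is a Saturday; the first Sunday on or after it is 10 October 2021 (1 day later).
From 10 October 2021 to 24 May 2023: 82 + 365 + 144 = 591 days (rest of 2021, 2022, to 24 May 2023 in 2023).
591 ÷ 7 = 84 full weeks with remainder 3, so 84 more Sundays after the first → 85.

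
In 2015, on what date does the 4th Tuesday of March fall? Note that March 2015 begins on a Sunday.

March 2015 begins on a Sunday, so the first Tuesday is March 3 (2 days later).
The 4th Tuesday is 3 weeks later: 3 + 21 = 24.

March 24, 2015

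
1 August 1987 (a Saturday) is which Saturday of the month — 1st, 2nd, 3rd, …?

1st

Day 1 falls in week ⌈1/7⌉ of the month.
Days 1–7 hold the 1st Saturday, 8–14 the 2nd, 15–21 the 3rd, 22–28 the 4th, 29–31 the 5th.
1 is in the range for the 1st.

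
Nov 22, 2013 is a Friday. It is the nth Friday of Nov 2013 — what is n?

Day 22 falls in week ⌈22/7⌉ of the month.
Days 1–7 hold the 1st Friday, 8–14 the 2nd, 15–21 the 3rd, 22–28 the 4th, 29–31 the 5th.
22 is in the range for the 4th.

4th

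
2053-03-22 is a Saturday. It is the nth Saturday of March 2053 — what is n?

Day 22 falls in week ⌈22/7⌉ of the month.
Days 1–7 hold the 1st Saturday, 8–14 the 2nd, 15–21 the 3rd, 22–28 the 4th, 29–31 the 5th.
22 is in the range for the 4th.

4th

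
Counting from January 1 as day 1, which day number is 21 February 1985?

52

Days in months before February: 31 = 31.
Plus 21 days into February → day 52.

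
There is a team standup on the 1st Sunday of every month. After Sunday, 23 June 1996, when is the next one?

7 July 1996

June 1996 starts on a Saturday, so its 1st Sunday is 2 June 1996 (1 day in).
That is not after 23 June 1996, so look at July 1996.
July 1996 starts on a Monday, so its 1st Sunday is 7 July 1996 (6 days in).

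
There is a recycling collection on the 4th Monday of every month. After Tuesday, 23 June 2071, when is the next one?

27 July 2071

June 2071 starts on a Monday; its first Monday is the 1st, so the 4th Monday is the 22nd — 22 June 2071.
That is not after 23 June 2071, so look at July 2071.
July 2071 starts on a Wednesday; its first Monday is the 6th, so the 4th Monday is the 27th — 27 July 2071.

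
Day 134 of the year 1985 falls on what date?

May 14, 1985

Jan has 31 days (134 − 31 = 103 remain).
Feb has 28 days (103 − 28 = 75 remain).
Mar has 31 days (75 − 31 = 44 remain).
Apr has 30 days (44 − 30 = 14 remain).
14 into May → May 14.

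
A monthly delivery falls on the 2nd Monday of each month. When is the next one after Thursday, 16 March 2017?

10 April 2017

March 2017 starts on a Wednesday; its first Monday is the 6th, so the 2nd Monday is the 13th — 13 March 2017.
That is not after 16 March 2017, so look at April 2017.
April 2017 starts on a Saturday; its first Monday is the 3rd, so the 2nd Monday is the 10th — 10 April 2017.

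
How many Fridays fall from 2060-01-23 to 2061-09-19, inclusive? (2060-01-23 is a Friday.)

2060-01-23 is a Friday; the first Friday on or after it is 2060-01-23.
From 2060-01-23 to 2061-09-19: 343 + 262 = 605 days (rest of 2060, to 2061-09-19 in 2061).
605 ÷ 7 = 86 full weeks with remainder 3, so 86 more Fridays after the first → 87.

87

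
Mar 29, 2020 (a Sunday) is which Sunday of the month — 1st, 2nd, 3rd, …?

Day 29 falls in week ⌈29/7⌉ of the month.
Days 1–7 hold the 1st Sunday, 8–14 the 2nd, 15–21 the 3rd, 22–28 the 4th, 29–31 the 5th.
29 is in the range for the 5th.

5th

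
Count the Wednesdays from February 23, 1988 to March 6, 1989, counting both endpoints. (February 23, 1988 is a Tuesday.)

54

February 23, 1988 is a Tuesday; the first Wednesday on or after it is February 24, 1988 (1 day later).
From February 24, 1988 to March 6, 1989: 311 + 65 = 376 days (rest of 1988, to March 6, 1989 in 1989).
376 ÷ 7 = 53 full weeks with remainder 5, so 53 more Wednesdays after the first → 54.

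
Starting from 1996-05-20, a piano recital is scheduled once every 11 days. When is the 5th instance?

The 5th occurrence is 4 intervals after the first: 4 × 11 = 44 days after 1996-05-20.
May has 31 days — 11 days to the end of May leaves 33.
June has 30 days (3 left).
3 days into July → 1996-07-03.

1996-07-03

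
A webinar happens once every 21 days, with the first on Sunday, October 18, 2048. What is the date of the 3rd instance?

November 29, 2048

The 3rd occurrence is 2 intervals after the first: 2 × 21 = 42 days after October 18, 2048.
October has 31 days — 13 days to the end of October leaves 29.
29 days into November → November 29, 2048.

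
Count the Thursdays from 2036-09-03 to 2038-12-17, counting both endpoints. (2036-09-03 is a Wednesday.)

120

2036-09-03 is a Wednesday; the first Thursday on or after it is 2036-09-04 (1 day later).
From 2036-09-04 to 2038-12-17: 118 + 365 + 351 = 834 days (rest of 2036, 2037, to 2038-12-17 in 2038).
834 ÷ 7 = 119 full weeks with remainder 1, so 119 more Thursdays after the first → 120.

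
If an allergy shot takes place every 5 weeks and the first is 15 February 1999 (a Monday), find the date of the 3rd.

The 3rd occurrence is 2 intervals after the first: 2 × 35 = 70 days after 15 February 1999.
February has 28 days — 13 days to the end of February leaves 57.
March has 31 days (26 left).
26 days into April → 26 April 1999.

26 April 1999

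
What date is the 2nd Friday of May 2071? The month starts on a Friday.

8 May 2071

May 2071 begins on a Friday, so the first Friday is May 1.
The 2nd Friday is 1 weeks later: 1 + 7 = 8.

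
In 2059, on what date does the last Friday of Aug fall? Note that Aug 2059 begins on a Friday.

Aug 29, 2059

Aug 2059 begins on a Friday, so the first Friday is Aug 1.
Aug 2059 has 31 days. Adding weeks: 1, 8, 15, 22, 29 — the last one ≤ 31 is the 29th.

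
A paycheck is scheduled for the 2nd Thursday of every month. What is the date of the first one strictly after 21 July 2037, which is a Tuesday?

July 2037 starts on a Wednesday; its first Thursday is the 2nd, so the 2nd Thursday is the 9th — 9 July 2037.
That is not after 21 July 2037, so look at August 2037.
August 2037 starts on a Saturday; its first Thursday is the 6th, so the 2nd Thursday is the 13th — 13 August 2037.

13 August 2037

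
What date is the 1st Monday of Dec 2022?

The first Monday of Dec 2022 is Dec 5.

Dec 5, 2022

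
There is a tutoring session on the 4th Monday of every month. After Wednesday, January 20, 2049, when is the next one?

January 25, 2049

January 2049 starts on a Friday; its first Monday is the 4th, so the 4th Monday is the 25th — January 25, 2049.
January 25, 2049 is after January 20, 2049, so that is the next one.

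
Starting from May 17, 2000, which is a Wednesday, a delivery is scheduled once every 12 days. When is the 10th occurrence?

September 2, 2000

The 10th occurrence is 9 intervals after the first: 9 × 12 = 108 days after May 17, 2000.
May has 31 days — 14 days to the end of May leaves 94.
June has 30 days (64 left).
July has 31 days (33 left).
August has 31 days (2 left).
2 days into September → September 2, 2000.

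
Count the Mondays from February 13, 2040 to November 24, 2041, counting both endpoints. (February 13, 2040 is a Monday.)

February 13, 2040 is a Monday; the first Monday on or after it is February 13, 2040.
From February 13, 2040 to November 24, 2041: 322 + 328 = 650 days (rest of 2040, to November 24, 2041 in 2041).
650 ÷ 7 = 92 full weeks with remainder 6, so 92 more Mondays after the first → 93.

93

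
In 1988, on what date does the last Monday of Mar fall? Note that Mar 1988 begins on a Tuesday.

Mar 1988 begins on a Tuesday, so the first Monday is Mar 7 (6 days later).
Mar 1988 has 31 days. Adding weeks: 7, 14, 21, 28 — the last one ≤ 31 is the 28th.

Mar 28, 1988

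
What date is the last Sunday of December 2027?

December 26, 2027

The first Sunday of December 2027 is December 5.
December 2027 has 31 days. Adding weeks: 5, 12, 19, 26 — the last one ≤ 31 is the 26th.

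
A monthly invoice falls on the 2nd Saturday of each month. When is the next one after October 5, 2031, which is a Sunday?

October 2031 starts on a Wednesday; its first Saturday is the 4th, so the 2nd Saturday is the 11th — October 11, 2031.
October 11, 2031 is after October 5, 2031, so that is the next one.

October 11, 2031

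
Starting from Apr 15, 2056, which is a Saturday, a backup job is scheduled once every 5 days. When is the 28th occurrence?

Aug 28, 2056

The 28th occurrence is 27 intervals after the first: 27 × 5 = 135 days after Apr 15, 2056.
Apr has 30 days — 15 days to the end of Apr leaves 120.
May has 31 days (89 left).
Jun has 30 days (59 left).
Jul has 31 days (28 left).
28 days into Aug → Aug 28, 2056.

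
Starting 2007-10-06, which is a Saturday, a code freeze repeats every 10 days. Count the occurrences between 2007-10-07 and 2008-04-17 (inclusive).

19

Occurrences land 10·i days after 2007-10-06 for i = 0, 1, 2, …
2007-10-07 is 1 day after the start; 1 ÷ 10 = 0 remainder 1; since the remainder is 1, round up to i = 1. First occurrence in the window: #2 on 2007-10-16 (1×10 = 10 days in).
2008-04-17 is 194 days after the start; 194 ÷ 10 = 19 remainder 4. Last occurrence in the window: #20 on 2008-04-13.
Occurrences #2 through #20: 19 in total.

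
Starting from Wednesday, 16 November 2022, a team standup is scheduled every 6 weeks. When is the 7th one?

The 7th occurrence is 6 intervals after the first: 6 × 42 = 252 days after 16 November 2022.
November has 30 days — 14 days to the end of November leaves 238.
December has 31 days (207 left).
January has 31 days (176 left).
February has 28 days (148 left).
March has 31 days (117 left).
April has 30 days (87 left).
May has 31 days (56 left).
June has 30 days (26 left).
26 days into July → 26 July 2023.

26 July 2023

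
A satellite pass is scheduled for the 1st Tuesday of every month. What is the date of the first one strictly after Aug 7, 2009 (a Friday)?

Aug 2009 starts on a Saturday, so its 1st Tuesday is Aug 4, 2009 (3 days in).
That is not after Aug 7, 2009, so look at Sep 2009.
Sep 2009 starts on a Tuesday, so its 1st Tuesday is Sep 1, 2009.

Sep 1, 2009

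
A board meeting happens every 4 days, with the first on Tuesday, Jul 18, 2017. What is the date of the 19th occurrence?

The 19th occurrence is 18 intervals after the first: 18 × 4 = 72 days after Jul 18, 2017.
Jul has 31 days — 13 days to the end of Jul leaves 59.
Aug has 31 days (28 left).
28 days into Sep → Sep 28, 2017.

Sep 28, 2017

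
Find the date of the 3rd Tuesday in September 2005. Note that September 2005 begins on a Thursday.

September 2005 begins on a Thursday, so the first Tuesday is September 6 (5 days later).
The 3rd Tuesday is 2 weeks later: 6 + 14 = 20.

2005-09-20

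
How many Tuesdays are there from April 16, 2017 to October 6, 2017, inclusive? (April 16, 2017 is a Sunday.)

April 16, 2017 is a Sunday; the first Tuesday on or after it is April 18, 2017 (2 days later).
From April 18, 2017 to October 6, 2017: 12 + 31 + 30 + 31 + 31 + 30 + 6 = 171 days (rest of April, May, June, July, August, September, October).
171 ÷ 7 = 24 full weeks with remainder 3, so 24 more Tuesdays after the first → 25.

25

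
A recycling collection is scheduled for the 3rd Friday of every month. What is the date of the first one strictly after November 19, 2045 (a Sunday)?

November 2045 starts on a Wednesday; its first Friday is the 3rd, so the 3rd Friday is the 17th — November 17, 2045.
That is not after November 19, 2045, so look at December 2045.
December 2045 starts on a Friday; its first Friday is the 1st, so the 3rd Friday is the 15th — December 15, 2045.

December 15, 2045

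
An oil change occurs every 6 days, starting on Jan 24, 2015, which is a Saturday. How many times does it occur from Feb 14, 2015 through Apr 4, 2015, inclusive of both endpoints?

Occurrences land 6·i days after Jan 24, 2015 for i = 0, 1, 2, …
Feb 14, 2015 is 21 days after the start; 21 ÷ 6 = 3 remainder 3; since the remainder is 3, round up to i = 4. First occurrence in the window: #5 on Feb 17, 2015 (4×6 = 24 days in).
Apr 4, 2015 is 70 days after the start; 70 ÷ 6 = 11 remainder 4. Last occurrence in the window: #12 on Mar 31, 2015.
Occurrences #5 through #12: 8 in total.

8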